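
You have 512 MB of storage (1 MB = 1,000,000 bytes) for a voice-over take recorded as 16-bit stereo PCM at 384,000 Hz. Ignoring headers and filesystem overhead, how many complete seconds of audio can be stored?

Uncompressed byte rate = 384,000 × 2 × 2 = 1,536,000 bytes/s.
Capacity = 512 × 1,000,000 = 512,000,000 bytes.
512,000,000 / 1,536,000 ≈ 333.33 s → 333 seconds.

333 seconds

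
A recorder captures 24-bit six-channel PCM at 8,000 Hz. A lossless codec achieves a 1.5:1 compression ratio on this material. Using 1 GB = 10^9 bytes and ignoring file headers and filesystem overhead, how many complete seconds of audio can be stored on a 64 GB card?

666,666 seconds

Uncompressed byte rate = 8,000 × 3 × 6 = 144,000 bytes/s.
After 1.5:1 compression, effective rate ≈ 96000 bytes/s.
Capacity = 64 × 1,000,000,000 = 64,000,000,000 bytes.
64,000,000,000 / effective rate ≈ 666666.67 s → 666,666 seconds.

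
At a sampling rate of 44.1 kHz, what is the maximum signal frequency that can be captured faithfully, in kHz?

22.05 kHz

Nyquist frequency = sample rate / 2 = 44,100 / 2 = 22.05 kHz.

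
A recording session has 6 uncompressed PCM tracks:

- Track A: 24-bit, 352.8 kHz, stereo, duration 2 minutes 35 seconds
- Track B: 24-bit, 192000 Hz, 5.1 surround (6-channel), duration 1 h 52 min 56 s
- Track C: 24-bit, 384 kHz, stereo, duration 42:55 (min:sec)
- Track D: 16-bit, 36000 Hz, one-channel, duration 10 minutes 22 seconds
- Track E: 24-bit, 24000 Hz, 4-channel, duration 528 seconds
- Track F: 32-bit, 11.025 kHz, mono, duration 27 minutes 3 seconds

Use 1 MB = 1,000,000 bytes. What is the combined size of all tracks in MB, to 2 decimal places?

Track A: 2 minutes 35 seconds = 155 s; 352,800 × 155 × 3 × 2 = 328,104,000 bytes.
Track B: 1 h 52 min 56 s = 6,776 s; 192,000 × 6,776 × 3 × 6 = 23,417,856,000 bytes.
Track C: 42:55 (min:sec) = 2,575 s; 384,000 × 2,575 × 3 × 2 = 5,932,800,000 bytes.
Track D: 10 minutes 22 seconds = 622 s; 36,000 × 622 × 2 × 1 = 44,784,000 bytes.
Track E: 24,000 × 528 × 3 × 4 = 152,064,000 bytes.
Track F: 27 minutes 3 seconds = 1,623 s; 11,025 × 1,623 × 4 × 1 = 71,574,300 bytes.
Total = 29,947,182,300 bytes = 29947.18 MB.

29947.18 MB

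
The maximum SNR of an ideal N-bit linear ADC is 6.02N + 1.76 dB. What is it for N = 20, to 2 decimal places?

6.02 × 20 + 1.76 = 122.16 dB.

122.16 dB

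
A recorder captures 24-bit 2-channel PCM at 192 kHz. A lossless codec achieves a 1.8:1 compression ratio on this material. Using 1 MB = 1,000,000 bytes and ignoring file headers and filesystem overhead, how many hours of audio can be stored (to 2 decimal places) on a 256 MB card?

Uncompressed byte rate = 192,000 × 3 × 2 = 1,152,000 bytes/s.
After 1.8:1 compression, effective rate ≈ 640000 bytes/s.
Capacity = 256 × 1,000,000 = 256,000,000 bytes.
256,000,000 / effective rate ≈ 400 s → 0.11 hours.

0.11 hours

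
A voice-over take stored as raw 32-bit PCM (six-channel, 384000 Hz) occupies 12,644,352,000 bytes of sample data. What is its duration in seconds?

1,372 seconds

Byte rate = 384,000 × 4 × 6 = 9,216,000 bytes/s.
Duration = 12,644,352,000 / 9,216,000 = 1,372 s.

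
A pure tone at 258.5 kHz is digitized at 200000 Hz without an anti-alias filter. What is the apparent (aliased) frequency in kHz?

Nyquist = 200,000/2 = 100,000 Hz; 258,500 Hz exceeds it.
Alias = |258,500 − 1×200,000| = |258,500 − 200,000| = 58,500 Hz = 58.5 kHz.

58.5 kHz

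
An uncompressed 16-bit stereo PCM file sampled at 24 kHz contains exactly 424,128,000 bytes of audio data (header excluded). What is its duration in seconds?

4,418 seconds

Byte rate = 24,000 × 2 × 2 = 96,000 bytes/s.
Duration = 424,128,000 / 96,000 = 4,418 s.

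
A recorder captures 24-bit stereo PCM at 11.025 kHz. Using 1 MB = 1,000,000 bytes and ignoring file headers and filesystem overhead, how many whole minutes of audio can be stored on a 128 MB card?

Uncompressed byte rate = 11,025 × 3 × 2 = 66,150 bytes/s.
Capacity = 128 × 1,000,000 = 128,000,000 bytes.
128,000,000 / 66,150 ≈ 1935 s → 32 minutes.

32 minutes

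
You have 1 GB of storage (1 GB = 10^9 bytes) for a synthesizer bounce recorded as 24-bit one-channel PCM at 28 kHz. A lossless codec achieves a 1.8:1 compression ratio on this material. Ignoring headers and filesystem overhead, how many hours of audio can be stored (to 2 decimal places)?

5.95 hours

Uncompressed byte rate = 28,000 × 3 × 1 = 84,000 bytes/s.
After 1.8:1 compression, effective rate ≈ 46666.67 bytes/s.
Capacity = 1 × 1,000,000,000 = 1,000,000,000 bytes.
1,000,000,000 / effective rate ≈ 21428.57 s → 5.95 hours.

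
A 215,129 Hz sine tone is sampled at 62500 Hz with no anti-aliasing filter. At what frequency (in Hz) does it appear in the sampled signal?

Nyquist = 62,500/2 = 31,250 Hz; 215,129 Hz exceeds it.
Alias = |215,129 − 3×62,500| = |215,129 − 187,500| = 27,629 Hz.

27,629 Hz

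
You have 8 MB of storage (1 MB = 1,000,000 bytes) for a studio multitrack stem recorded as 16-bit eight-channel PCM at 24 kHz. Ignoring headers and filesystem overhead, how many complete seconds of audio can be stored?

Uncompressed byte rate = 24,000 × 2 × 8 = 384,000 bytes/s.
Capacity = 8 × 1,000,000 = 8,000,000 bytes.
8,000,000 / 384,000 ≈ 20.83 s → 20 seconds.

20 seconds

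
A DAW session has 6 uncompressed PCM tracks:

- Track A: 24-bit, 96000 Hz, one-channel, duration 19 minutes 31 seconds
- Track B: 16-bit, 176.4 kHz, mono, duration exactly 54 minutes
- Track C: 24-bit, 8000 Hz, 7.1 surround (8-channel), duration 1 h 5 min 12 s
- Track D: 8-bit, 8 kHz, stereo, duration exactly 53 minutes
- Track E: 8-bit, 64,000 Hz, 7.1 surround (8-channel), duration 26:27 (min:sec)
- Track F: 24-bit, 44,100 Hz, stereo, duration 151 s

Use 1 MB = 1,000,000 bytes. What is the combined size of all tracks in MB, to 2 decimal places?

Track A: 19 minutes 31 seconds = 1,171 s; 96,000 × 1,171 × 3 × 1 = 337,248,000 bytes.
Track B: exactly 54 minutes = 3,240 s; 176,400 × 3,240 × 2 × 1 = 1,143,072,000 bytes.
Track C: 1 h 5 min 12 s = 3,912 s; 8,000 × 3,912 × 3 × 8 = 751,104,000 bytes.
Track D: exactly 53 minutes = 3,180 s; 8,000 × 3,180 × 1 × 2 = 50,880,000 bytes.
Track E: 26:27 (min:sec) = 1,587 s; 64,000 × 1,587 × 1 × 8 = 812,544,000 bytes.
Track F: 44,100 × 151 × 3 × 2 = 39,954,600 bytes.
Total = 3,134,802,600 bytes = 3134.80 MB.

3134.80 MB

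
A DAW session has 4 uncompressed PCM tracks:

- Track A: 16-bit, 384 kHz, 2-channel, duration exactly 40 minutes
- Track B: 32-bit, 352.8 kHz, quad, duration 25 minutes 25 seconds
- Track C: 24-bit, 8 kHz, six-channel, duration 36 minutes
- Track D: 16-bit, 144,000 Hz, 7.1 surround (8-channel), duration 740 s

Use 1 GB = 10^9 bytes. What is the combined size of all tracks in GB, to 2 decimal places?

Track A: exactly 40 minutes = 2,400 s; 384,000 × 2,400 × 2 × 2 = 3,686,400,000 bytes.
Track B: 25 minutes 25 seconds = 1,525 s; 352,800 × 1,525 × 4 × 4 = 8,608,320,000 bytes.
Track C: 36 minutes = 2,160 s; 8,000 × 2,160 × 3 × 6 = 311,040,000 bytes.
Track D: 144,000 × 740 × 2 × 8 = 1,704,960,000 bytes.
Total = 14,310,720,000 bytes = 14.31 GB.

14.31 GB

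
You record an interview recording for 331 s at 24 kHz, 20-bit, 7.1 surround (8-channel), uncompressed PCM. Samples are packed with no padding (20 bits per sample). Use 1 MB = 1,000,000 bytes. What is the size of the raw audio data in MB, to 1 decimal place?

Bits = 24,000 × 331 × 20 × 8 = 1,271,040,000 bits = 158,880,000 bytes.
158,880,000 / 1,000,000 = 158.9 MB.

158.9 MB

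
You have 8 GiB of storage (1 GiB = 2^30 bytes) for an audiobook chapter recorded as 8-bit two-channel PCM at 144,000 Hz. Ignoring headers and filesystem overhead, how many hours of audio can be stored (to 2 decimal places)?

Uncompressed byte rate = 144,000 × 1 × 2 = 288,000 bytes/s.
Capacity = 8 × 1,073,741,824 = 8,589,934,592 bytes.
8,589,934,592 / 288,000 ≈ 29826.16 s → 8.29 hours.

8.29 hours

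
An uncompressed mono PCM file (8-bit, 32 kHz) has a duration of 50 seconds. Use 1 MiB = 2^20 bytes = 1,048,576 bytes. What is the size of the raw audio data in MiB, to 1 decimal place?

1.5 MiB

Bytes = 32,000 samples/s × 50 s × 1 bytes/sample × 1 ch = 1,600,000 bytes.
1,600,000 / 1,048,576 = 1.5 MiB.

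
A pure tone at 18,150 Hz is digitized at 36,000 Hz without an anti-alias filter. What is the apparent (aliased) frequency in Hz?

17,850 Hz

Nyquist = 36,000/2 = 18,000 Hz; 18,150 Hz exceeds it.
Alias = |18,150 − 1×36,000| = |18,150 − 36,000| = 17,850 Hz.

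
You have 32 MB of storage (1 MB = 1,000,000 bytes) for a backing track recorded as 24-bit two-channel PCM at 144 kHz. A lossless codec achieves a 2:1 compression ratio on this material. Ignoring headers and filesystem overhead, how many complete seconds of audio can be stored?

Uncompressed byte rate = 144,000 × 3 × 2 = 864,000 bytes/s.
After 2:1 compression, effective rate ≈ 432000 bytes/s.
Capacity = 32 × 1,000,000 = 32,000,000 bytes.
32,000,000 / effective rate ≈ 74.07 s → 74 seconds.

74 seconds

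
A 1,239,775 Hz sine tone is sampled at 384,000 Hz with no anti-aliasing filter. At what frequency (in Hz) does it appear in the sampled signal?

87,775 Hz

Nyquist = 384,000/2 = 192,000 Hz; 1,239,775 Hz exceeds it.
Alias = |1,239,775 − 3×384,000| = |1,239,775 − 1,152,000| = 87,775 Hz.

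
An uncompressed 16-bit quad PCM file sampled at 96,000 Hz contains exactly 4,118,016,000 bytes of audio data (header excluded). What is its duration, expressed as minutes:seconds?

89:22

Byte rate = 96,000 × 2 × 4 = 768,000 bytes/s.
Duration = 4,118,016,000 / 768,000 = 5,362 s.
5,362 s = 89:22.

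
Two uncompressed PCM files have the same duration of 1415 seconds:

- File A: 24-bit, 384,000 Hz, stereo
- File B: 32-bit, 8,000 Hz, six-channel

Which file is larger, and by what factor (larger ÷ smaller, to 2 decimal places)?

File A, by a factor of 12.00

File A: 384,000 × 3 × 2 = 2,304,000 bytes/s.
File B: 8,000 × 4 × 6 = 192,000 bytes/s.
File A is larger; ratio = 3,260,160,000 / 271,680,000 = 12.00.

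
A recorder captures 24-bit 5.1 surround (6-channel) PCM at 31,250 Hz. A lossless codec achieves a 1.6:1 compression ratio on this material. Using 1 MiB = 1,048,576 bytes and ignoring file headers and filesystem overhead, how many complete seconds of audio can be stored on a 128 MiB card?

381 seconds

Uncompressed byte rate = 31,250 × 3 × 6 = 562,500 bytes/s.
After 1.6:1 compression, effective rate ≈ 351562.5 bytes/s.
Capacity = 128 × 1,048,576 = 134,217,728 bytes.
134,217,728 / effective rate ≈ 381.77 s → 381 seconds.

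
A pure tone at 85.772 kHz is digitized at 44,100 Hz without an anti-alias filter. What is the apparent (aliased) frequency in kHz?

Nyquist = 44,100/2 = 22,050 Hz; 85,772 Hz exceeds it.
Alias = |85,772 − 2×44,100| = |85,772 − 88,200| = 2,428 Hz = 2.428 kHz.

2.428 kHz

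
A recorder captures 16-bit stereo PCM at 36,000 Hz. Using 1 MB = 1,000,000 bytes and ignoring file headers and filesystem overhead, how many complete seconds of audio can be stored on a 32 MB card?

222 seconds

Uncompressed byte rate = 36,000 × 2 × 2 = 144,000 bytes/s.
Capacity = 32 × 1,000,000 = 32,000,000 bytes.
32,000,000 / 144,000 ≈ 222.22 s → 222 seconds.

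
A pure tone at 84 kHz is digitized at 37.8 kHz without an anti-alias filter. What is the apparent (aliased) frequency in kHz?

Nyquist = 37,800/2 = 18,900 Hz; 84,000 Hz exceeds it.
Alias = |84,000 − 2×37,800| = |84,000 − 75,600| = 8,400 Hz = 8.4 kHz.

8.4 kHz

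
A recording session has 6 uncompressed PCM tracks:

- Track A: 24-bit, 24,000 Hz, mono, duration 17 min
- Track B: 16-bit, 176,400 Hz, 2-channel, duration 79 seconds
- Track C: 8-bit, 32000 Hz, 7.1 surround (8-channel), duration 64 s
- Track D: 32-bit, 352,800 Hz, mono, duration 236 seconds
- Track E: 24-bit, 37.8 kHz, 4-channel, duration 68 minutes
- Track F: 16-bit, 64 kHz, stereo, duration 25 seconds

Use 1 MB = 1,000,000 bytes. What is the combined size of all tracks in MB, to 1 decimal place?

2335.7 MB

Track A: 17 min = 1,020 s; 24,000 × 1,020 × 3 × 1 = 73,440,000 bytes.
Track B: 176,400 × 79 × 2 × 2 = 55,742,400 bytes.
Track C: 32,000 × 64 × 1 × 8 = 16,384,000 bytes.
Track D: 352,800 × 236 × 4 × 1 = 333,043,200 bytes.
Track E: 68 minutes = 4,080 s; 37,800 × 4,080 × 3 × 4 = 1,850,688,000 bytes.
Track F: 64,000 × 25 × 2 × 2 = 6,400,000 bytes.
Total = 2,335,697,600 bytes = 2335.7 MB.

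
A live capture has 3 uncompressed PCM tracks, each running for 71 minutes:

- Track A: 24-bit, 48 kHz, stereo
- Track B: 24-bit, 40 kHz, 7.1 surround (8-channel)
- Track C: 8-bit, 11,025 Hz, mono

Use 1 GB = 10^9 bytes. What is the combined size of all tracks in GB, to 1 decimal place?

71 minutes = 4,260 s.
Track A: 48,000 × 4,260 × 3 × 2 = 1,226,880,000 bytes.
Track B: 40,000 × 4,260 × 3 × 8 = 4,089,600,000 bytes.
Track C: 11,025 × 4,260 × 1 × 1 = 46,966,500 bytes.
Total = 5,363,446,500 bytes = 5.4 GB.

5.4 GB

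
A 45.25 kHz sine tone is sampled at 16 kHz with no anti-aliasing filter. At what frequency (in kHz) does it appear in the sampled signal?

Nyquist = 16,000/2 = 8,000 Hz; 45,250 Hz exceeds it.
Alias = |45,250 − 3×16,000| = |45,250 − 48,000| = 2,750 Hz = 2.75 kHz.

2.75 kHz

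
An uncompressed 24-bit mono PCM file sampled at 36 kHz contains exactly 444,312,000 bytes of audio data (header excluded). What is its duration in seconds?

Byte rate = 36,000 × 3 × 1 = 108,000 bytes/s.
Duration = 444,312,000 / 108,000 = 4,114 s.

4,114 seconds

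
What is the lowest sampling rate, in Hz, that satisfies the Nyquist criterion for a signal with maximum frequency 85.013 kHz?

Minimum sample rate = 2 × 85,013 Hz = 170,026 Hz.

170,026 Hz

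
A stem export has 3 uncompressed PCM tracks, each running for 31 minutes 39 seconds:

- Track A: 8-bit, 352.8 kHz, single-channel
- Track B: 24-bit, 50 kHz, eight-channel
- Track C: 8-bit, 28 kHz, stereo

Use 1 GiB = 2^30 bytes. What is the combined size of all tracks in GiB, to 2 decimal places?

2.85 GiB

31 minutes 39 seconds = 1,899 s.
Track A: 352,800 × 1,899 × 1 × 1 = 669,967,200 bytes.
Track B: 50,000 × 1,899 × 3 × 8 = 2,278,800,000 bytes.
Track C: 28,000 × 1,899 × 1 × 2 = 106,344,000 bytes.
Total = 3,055,111,200 bytes = 2.85 GiB.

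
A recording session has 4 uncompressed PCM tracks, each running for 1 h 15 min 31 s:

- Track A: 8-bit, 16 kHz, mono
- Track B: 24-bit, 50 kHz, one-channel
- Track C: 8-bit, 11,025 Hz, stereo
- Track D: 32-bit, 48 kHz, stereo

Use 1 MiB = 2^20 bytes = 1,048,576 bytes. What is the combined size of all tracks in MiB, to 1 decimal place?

1 h 15 min 31 s = 4,531 s.
Track A: 16,000 × 4,531 × 1 × 1 = 72,496,000 bytes.
Track B: 50,000 × 4,531 × 3 × 1 = 679,650,000 bytes.
Track C: 11,025 × 4,531 × 1 × 2 = 99,908,550 bytes.
Track D: 48,000 × 4,531 × 4 × 2 = 1,739,904,000 bytes.
Total = 2,591,958,550 bytes = 2471.9 MiB.

2471.9 MiB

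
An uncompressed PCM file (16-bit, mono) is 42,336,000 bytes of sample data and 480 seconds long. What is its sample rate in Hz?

Bytes = sample_rate × seconds × bytes_per_sample × channels.
sample_rate = 42,336,000 / (480 × 2 × 1) = 42,336,000 / 960 = 44,100 Hz.

44,100 Hz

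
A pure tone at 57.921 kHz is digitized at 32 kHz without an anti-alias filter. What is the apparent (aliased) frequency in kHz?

Nyquist = 32,000/2 = 16,000 Hz; 57,921 Hz exceeds it.
Alias = |57,921 − 2×32,000| = |57,921 − 64,000| = 6,079 Hz = 6.079 kHz.

6.079 kHz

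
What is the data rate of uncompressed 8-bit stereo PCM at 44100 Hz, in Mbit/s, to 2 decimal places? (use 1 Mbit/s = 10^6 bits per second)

Bit rate = 44,100 × 8 × 2 = 705,600 bits/s.
= 0.71 Mbit/s.

0.71 Mbit/s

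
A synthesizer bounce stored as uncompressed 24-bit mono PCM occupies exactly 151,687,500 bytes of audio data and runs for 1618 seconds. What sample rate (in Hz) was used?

31,250 Hz

Bytes = sample_rate × seconds × bytes_per_sample × channels.
sample_rate = 151,687,500 / (1,618 × 3 × 1) = 151,687,500 / 4,854 = 31,250 Hz.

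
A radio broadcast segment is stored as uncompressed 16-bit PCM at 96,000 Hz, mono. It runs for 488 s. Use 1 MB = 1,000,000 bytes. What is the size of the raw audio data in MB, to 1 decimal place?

Bytes = 96,000 samples/s × 488 s × 2 bytes/sample × 1 ch = 93,696,000 bytes.
93,696,000 / 1,000,000 = 93.7 MB.

93.7 MB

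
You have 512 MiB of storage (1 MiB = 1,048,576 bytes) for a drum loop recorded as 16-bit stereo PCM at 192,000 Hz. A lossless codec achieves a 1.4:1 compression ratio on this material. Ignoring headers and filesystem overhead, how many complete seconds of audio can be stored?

Uncompressed byte rate = 192,000 × 2 × 2 = 768,000 bytes/s.
After 1.4:1 compression, effective rate ≈ 548571.43 bytes/s.
Capacity = 512 × 1,048,576 = 536,870,912 bytes.
536,870,912 / effective rate ≈ 978.67 s → 978 seconds.

978 seconds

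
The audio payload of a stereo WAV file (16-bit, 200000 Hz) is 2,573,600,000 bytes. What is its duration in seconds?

Byte rate = 200,000 × 2 × 2 = 800,000 bytes/s.
Duration = 2,573,600,000 / 800,000 = 3,217 s.

3,217 seconds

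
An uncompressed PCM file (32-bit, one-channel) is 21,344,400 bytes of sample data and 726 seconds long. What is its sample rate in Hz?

7,350 Hz

Bytes = sample_rate × seconds × bytes_per_sample × channels.
sample_rate = 21,344,400 / (726 × 4 × 1) = 21,344,400 / 2,904 = 7,350 Hz.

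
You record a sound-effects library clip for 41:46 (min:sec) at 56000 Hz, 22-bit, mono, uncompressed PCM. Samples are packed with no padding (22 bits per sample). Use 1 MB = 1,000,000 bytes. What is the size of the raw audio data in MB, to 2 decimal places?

Duration = 41:46 (min:sec) = 2,506 s.
Bits = 56,000 × 2,506 × 22 × 1 = 3,087,392,000 bits = 385,924,000 bytes.
385,924,000 / 1,000,000 = 385.92 MB.

385.92 MB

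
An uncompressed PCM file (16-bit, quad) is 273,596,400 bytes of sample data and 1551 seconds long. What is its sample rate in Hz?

22,050 Hz

Bytes = sample_rate × seconds × bytes_per_sample × channels.
sample_rate = 273,596,400 / (1,551 × 2 × 4) = 273,596,400 / 12,408 = 22,050 Hz.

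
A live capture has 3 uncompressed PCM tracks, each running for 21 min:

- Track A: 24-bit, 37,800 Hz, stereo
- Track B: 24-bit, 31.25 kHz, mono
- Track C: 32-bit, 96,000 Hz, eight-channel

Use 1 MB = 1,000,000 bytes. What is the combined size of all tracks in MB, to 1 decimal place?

4274.6 MB

21 min = 1,260 s.
Track A: 37,800 × 1,260 × 3 × 2 = 285,768,000 bytes.
Track B: 31,250 × 1,260 × 3 × 1 = 118,125,000 bytes.
Track C: 96,000 × 1,260 × 4 × 8 = 3,870,720,000 bytes.
Total = 4,274,613,000 bytes = 4274.6 MB.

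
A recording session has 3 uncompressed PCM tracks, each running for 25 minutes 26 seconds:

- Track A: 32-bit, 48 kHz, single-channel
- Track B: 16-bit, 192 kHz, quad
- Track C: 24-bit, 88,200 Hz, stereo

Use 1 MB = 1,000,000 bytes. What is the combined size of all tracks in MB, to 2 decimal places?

3444.49 MB

25 minutes 26 seconds = 1,526 s.
Track A: 48,000 × 1,526 × 4 × 1 = 292,992,000 bytes.
Track B: 192,000 × 1,526 × 2 × 4 = 2,343,936,000 bytes.
Track C: 88,200 × 1,526 × 3 × 2 = 807,559,200 bytes.
Total = 3,444,487,200 bytes = 3444.49 MB.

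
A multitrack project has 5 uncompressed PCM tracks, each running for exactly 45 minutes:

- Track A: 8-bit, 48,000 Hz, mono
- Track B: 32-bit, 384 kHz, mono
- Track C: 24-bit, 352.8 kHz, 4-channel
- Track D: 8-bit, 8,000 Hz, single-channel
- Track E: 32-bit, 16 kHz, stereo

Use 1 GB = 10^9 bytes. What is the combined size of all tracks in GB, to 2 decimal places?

16.07 GB

exactly 45 minutes = 2,700 s.
Track A: 48,000 × 2,700 × 1 × 1 = 129,600,000 bytes.
Track B: 384,000 × 2,700 × 4 × 1 = 4,147,200,000 bytes.
Track C: 352,800 × 2,700 × 3 × 4 = 11,430,720,000 bytes.
Track D: 8,000 × 2,700 × 1 × 1 = 21,600,000 bytes.
Track E: 16,000 × 2,700 × 4 × 2 = 345,600,000 bytes.
Total = 16,074,720,000 bytes = 16.07 GB.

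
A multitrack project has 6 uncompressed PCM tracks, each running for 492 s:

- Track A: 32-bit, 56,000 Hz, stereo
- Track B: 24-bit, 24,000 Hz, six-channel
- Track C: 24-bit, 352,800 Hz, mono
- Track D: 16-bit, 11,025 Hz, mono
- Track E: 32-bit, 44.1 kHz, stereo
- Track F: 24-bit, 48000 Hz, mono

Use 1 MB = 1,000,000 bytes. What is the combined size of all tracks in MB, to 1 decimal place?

1209.0 MB

Track A: 56,000 × 492 × 4 × 2 = 220,416,000 bytes.
Track B: 24,000 × 492 × 3 × 6 = 212,544,000 bytes.
Track C: 352,800 × 492 × 3 × 1 = 520,732,800 bytes.
Track D: 11,025 × 492 × 2 × 1 = 10,848,600 bytes.
Track E: 44,100 × 492 × 4 × 2 = 173,577,600 bytes.
Track F: 48,000 × 492 × 3 × 1 = 70,848,000 bytes.
Total = 1,208,967,000 bytes = 1209.0 MB.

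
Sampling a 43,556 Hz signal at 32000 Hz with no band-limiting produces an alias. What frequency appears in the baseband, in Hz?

Nyquist = 32,000/2 = 16,000 Hz; 43,556 Hz exceeds it.
Alias = |43,556 − 1×32,000| = |43,556 − 32,000| = 11,556 Hz.

11,556 Hz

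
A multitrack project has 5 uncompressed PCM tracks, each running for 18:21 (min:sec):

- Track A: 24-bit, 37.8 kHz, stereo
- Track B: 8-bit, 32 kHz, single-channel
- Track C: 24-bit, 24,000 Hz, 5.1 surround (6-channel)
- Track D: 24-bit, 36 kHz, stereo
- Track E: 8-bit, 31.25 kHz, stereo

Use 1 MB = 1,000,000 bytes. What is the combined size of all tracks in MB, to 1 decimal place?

1067.2 MB

18:21 (min:sec) = 1,101 s.
Track A: 37,800 × 1,101 × 3 × 2 = 249,706,800 bytes.
Track B: 32,000 × 1,101 × 1 × 1 = 35,232,000 bytes.
Track C: 24,000 × 1,101 × 3 × 6 = 475,632,000 bytes.
Track D: 36,000 × 1,101 × 3 × 2 = 237,816,000 bytes.
Track E: 31,250 × 1,101 × 1 × 2 = 68,812,500 bytes.
Total = 1,067,199,300 bytes = 1067.2 MB.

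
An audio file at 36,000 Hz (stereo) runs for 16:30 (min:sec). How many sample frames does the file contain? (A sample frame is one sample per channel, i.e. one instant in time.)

35,640,000 sample frames

16:30 (min:sec) = 990 s.
36,000 samples/s × 990 s = 35,640,000 frames.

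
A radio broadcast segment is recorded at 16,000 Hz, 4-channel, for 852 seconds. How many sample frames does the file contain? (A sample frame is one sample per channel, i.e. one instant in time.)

16,000 samples/s × 852 s = 13,632,000 frames.

13,632,000 sample frames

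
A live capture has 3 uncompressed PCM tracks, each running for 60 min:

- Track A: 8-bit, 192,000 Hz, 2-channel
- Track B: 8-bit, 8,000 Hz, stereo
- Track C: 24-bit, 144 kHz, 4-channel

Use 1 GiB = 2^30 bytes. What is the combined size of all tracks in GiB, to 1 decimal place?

7.1 GiB

60 min = 3,600 s.
Track A: 192,000 × 3,600 × 1 × 2 = 1,382,400,000 bytes.
Track B: 8,000 × 3,600 × 1 × 2 = 57,600,000 bytes.
Track C: 144,000 × 3,600 × 3 × 4 = 6,220,800,000 bytes.
Total = 7,660,800,000 bytes = 7.1 GiB.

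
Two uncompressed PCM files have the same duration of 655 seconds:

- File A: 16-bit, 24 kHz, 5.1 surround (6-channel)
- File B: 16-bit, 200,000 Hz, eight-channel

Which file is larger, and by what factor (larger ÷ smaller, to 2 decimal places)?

File B, by a factor of 11.11

File A: 24,000 × 2 × 6 = 288,000 bytes/s.
File B: 200,000 × 2 × 8 = 3,200,000 bytes/s.
File B is larger; ratio = 2,096,000,000 / 188,640,000 = 11.11.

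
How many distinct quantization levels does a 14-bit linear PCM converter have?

2^14 = 16,384.

16,384 levels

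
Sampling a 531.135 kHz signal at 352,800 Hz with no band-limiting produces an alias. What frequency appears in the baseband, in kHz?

174.465 kHz

Nyquist = 352,800/2 = 176,400 Hz; 531,135 Hz exceeds it.
Alias = |531,135 − 2×352,800| = |531,135 − 705,600| = 174,465 Hz = 174.465 kHz.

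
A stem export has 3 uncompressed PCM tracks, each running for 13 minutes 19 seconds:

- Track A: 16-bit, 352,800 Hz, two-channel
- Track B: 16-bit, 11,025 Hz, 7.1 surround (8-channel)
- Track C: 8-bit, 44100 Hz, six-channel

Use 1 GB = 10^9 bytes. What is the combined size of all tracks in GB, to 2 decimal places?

13 minutes 19 seconds = 799 s.
Track A: 352,800 × 799 × 2 × 2 = 1,127,548,800 bytes.
Track B: 11,025 × 799 × 2 × 8 = 140,943,600 bytes.
Track C: 44,100 × 799 × 1 × 6 = 211,415,400 bytes.
Total = 1,479,907,800 bytes = 1.48 GB.

1.48 GB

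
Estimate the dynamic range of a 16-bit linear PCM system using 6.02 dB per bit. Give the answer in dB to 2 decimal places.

16 × 6.02 = 96.32 dB.

96.32 dB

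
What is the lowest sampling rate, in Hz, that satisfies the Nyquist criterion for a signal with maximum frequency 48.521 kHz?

97,042 Hz

Minimum sample rate = 2 × 48,521 Hz = 97,042 Hz.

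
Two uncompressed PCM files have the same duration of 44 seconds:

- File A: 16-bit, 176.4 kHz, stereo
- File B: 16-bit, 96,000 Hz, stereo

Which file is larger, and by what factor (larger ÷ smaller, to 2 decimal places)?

File A, by a factor of 1.84

File A: 176,400 × 2 × 2 = 705,600 bytes/s.
File B: 96,000 × 2 × 2 = 384,000 bytes/s.
File A is larger; ratio = 31,046,400 / 16,896,000 = 1.84.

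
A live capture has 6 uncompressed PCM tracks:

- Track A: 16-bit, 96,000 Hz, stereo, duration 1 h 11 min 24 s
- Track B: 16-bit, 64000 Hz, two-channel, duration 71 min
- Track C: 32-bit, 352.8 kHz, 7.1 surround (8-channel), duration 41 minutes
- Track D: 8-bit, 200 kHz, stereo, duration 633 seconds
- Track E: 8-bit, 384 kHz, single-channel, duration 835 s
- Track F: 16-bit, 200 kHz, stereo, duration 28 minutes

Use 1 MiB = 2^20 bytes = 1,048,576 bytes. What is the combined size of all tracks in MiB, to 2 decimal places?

Track A: 1 h 11 min 24 s = 4,284 s; 96,000 × 4,284 × 2 × 2 = 1,645,056,000 bytes.
Track B: 71 min = 4,260 s; 64,000 × 4,260 × 2 × 2 = 1,090,560,000 bytes.
Track C: 41 minutes = 2,460 s; 352,800 × 2,460 × 4 × 8 = 27,772,416,000 bytes.
Track D: 200,000 × 633 × 1 × 2 = 253,200,000 bytes.
Track E: 384,000 × 835 × 1 × 1 = 320,640,000 bytes.
Track F: 28 minutes = 1,680 s; 200,000 × 1,680 × 2 × 2 = 1,344,000,000 bytes.
Total = 32,425,872,000 bytes = 30923.72 MiB.

30923.72 MiB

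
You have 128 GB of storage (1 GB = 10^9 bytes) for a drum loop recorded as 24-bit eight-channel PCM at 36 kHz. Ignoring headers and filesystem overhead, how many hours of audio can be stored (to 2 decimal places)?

41.15 hours

Uncompressed byte rate = 36,000 × 3 × 8 = 864,000 bytes/s.
Capacity = 128 × 1,000,000,000 = 128,000,000,000 bytes.
128,000,000,000 / 864,000 ≈ 148148.15 s → 41.15 hours.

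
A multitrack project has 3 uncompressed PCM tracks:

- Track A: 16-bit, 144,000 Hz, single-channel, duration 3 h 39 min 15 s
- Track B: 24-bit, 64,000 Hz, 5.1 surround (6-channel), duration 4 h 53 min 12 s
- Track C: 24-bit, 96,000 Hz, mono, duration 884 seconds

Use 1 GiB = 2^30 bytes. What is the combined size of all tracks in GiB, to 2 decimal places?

22.64 GiB

Track A: 3 h 39 min 15 s = 13,155 s; 144,000 × 13,155 × 2 × 1 = 3,788,640,000 bytes.
Track B: 4 h 53 min 12 s = 17,592 s; 64,000 × 17,592 × 3 × 6 = 20,265,984,000 bytes.
Track C: 96,000 × 884 × 3 × 1 = 254,592,000 bytes.
Total = 24,309,216,000 bytes = 22.64 GiB.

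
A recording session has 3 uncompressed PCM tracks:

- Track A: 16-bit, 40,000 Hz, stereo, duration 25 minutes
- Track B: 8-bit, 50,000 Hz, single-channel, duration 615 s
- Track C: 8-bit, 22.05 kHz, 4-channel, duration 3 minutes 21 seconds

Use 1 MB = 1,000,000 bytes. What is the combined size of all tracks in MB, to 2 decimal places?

288.48 MB

Track A: 25 minutes = 1,500 s; 40,000 × 1,500 × 2 × 2 = 240,000,000 bytes.
Track B: 50,000 × 615 × 1 × 1 = 30,750,000 bytes.
Track C: 3 minutes 21 seconds = 201 s; 22,050 × 201 × 1 × 4 = 17,728,200 bytes.
Total = 288,478,200 bytes = 288.48 MB.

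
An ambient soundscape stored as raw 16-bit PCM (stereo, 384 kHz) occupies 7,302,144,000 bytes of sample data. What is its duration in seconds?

Byte rate = 384,000 × 2 × 2 = 1,536,000 bytes/s.
Duration = 7,302,144,000 / 1,536,000 = 4,754 s.

4,754 seconds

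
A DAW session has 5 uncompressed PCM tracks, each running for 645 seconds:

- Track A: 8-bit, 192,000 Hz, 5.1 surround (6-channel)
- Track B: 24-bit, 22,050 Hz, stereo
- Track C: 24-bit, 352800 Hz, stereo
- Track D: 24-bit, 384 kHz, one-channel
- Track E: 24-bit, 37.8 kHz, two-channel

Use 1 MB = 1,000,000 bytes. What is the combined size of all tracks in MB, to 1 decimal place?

3083.0 MB

Track A: 192,000 × 645 × 1 × 6 = 743,040,000 bytes.
Track B: 22,050 × 645 × 3 × 2 = 85,333,500 bytes.
Track C: 352,800 × 645 × 3 × 2 = 1,365,336,000 bytes.
Track D: 384,000 × 645 × 3 × 1 = 743,040,000 bytes.
Track E: 37,800 × 645 × 3 × 2 = 146,286,000 bytes.
Total = 3,083,035,500 bytes = 3083.0 MB.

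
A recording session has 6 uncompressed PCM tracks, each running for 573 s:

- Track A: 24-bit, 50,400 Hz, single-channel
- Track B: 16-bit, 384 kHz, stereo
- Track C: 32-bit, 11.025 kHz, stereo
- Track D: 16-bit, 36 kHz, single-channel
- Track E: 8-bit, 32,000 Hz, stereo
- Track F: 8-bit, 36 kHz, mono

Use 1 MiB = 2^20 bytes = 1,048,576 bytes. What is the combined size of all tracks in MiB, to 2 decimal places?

1064.17 MiB

Track A: 50,400 × 573 × 3 × 1 = 86,637,600 bytes.
Track B: 384,000 × 573 × 2 × 2 = 880,128,000 bytes.
Track C: 11,025 × 573 × 4 × 2 = 50,538,600 bytes.
Track D: 36,000 × 573 × 2 × 1 = 41,256,000 bytes.
Track E: 32,000 × 573 × 1 × 2 = 36,672,000 bytes.
Track F: 36,000 × 573 × 1 × 1 = 20,628,000 bytes.
Total = 1,115,860,200 bytes = 1064.17 MiB.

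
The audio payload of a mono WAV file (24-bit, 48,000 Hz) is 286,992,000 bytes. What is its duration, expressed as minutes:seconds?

33:13

Byte rate = 48,000 × 3 × 1 = 144,000 bytes/s.
Duration = 286,992,000 / 144,000 = 1,993 s.
1,993 s = 33:13.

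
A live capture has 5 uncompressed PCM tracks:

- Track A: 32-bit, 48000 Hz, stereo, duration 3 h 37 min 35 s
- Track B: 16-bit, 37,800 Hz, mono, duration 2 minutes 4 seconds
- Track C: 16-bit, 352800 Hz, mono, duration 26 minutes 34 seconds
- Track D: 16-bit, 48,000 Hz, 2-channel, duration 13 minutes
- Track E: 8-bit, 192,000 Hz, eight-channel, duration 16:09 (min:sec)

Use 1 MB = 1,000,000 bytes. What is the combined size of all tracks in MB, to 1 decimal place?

Track A: 3 h 37 min 35 s = 13,055 s; 48,000 × 13,055 × 4 × 2 = 5,013,120,000 bytes.
Track B: 2 minutes 4 seconds = 124 s; 37,800 × 124 × 2 × 1 = 9,374,400 bytes.
Track C: 26 minutes 34 seconds = 1,594 s; 352,800 × 1,594 × 2 × 1 = 1,124,726,400 bytes.
Track D: 13 minutes = 780 s; 48,000 × 780 × 2 × 2 = 149,760,000 bytes.
Track E: 16:09 (min:sec) = 969 s; 192,000 × 969 × 1 × 8 = 1,488,384,000 bytes.
Total = 7,785,364,800 bytes = 7785.4 MB.

7785.4 MB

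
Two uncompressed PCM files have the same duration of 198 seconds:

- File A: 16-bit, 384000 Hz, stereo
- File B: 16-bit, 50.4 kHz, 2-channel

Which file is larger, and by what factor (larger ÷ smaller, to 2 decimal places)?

File A, by a factor of 7.62

File A: 384,000 × 2 × 2 = 1,536,000 bytes/s.
File B: 50,400 × 2 × 2 = 201,600 bytes/s.
File A is larger; ratio = 304,128,000 / 39,916,800 = 7.62.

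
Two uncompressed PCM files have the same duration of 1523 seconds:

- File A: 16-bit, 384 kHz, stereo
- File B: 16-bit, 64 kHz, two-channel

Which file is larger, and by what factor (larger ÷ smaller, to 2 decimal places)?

File A: 384,000 × 2 × 2 = 1,536,000 bytes/s.
File B: 64,000 × 2 × 2 = 256,000 bytes/s.
File A is larger; ratio = 2,339,328,000 / 389,888,000 = 6.00.

File A, by a factor of 6.00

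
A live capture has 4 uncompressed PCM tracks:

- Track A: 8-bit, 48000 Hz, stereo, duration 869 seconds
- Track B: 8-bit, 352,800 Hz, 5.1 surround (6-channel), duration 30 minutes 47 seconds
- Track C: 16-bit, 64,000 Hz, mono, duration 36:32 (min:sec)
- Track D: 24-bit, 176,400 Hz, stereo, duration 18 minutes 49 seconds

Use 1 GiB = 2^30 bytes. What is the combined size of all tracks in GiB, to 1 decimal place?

Track A: 48,000 × 869 × 1 × 2 = 83,424,000 bytes.
Track B: 30 minutes 47 seconds = 1,847 s; 352,800 × 1,847 × 1 × 6 = 3,909,729,600 bytes.
Track C: 36:32 (min:sec) = 2,192 s; 64,000 × 2,192 × 2 × 1 = 280,576,000 bytes.
Track D: 18 minutes 49 seconds = 1,129 s; 176,400 × 1,129 × 3 × 2 = 1,194,933,600 bytes.
Total = 5,468,663,200 bytes = 5.1 GiB.

5.1 GiB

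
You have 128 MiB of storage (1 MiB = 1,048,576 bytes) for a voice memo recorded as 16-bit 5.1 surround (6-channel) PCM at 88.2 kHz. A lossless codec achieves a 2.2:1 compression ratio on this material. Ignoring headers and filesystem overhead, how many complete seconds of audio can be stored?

278 seconds

Uncompressed byte rate = 88,200 × 2 × 6 = 1,058,400 bytes/s.
After 2.2:1 compression, effective rate ≈ 481090.91 bytes/s.
Capacity = 128 × 1,048,576 = 134,217,728 bytes.
134,217,728 / effective rate ≈ 278.99 s → 278 seconds.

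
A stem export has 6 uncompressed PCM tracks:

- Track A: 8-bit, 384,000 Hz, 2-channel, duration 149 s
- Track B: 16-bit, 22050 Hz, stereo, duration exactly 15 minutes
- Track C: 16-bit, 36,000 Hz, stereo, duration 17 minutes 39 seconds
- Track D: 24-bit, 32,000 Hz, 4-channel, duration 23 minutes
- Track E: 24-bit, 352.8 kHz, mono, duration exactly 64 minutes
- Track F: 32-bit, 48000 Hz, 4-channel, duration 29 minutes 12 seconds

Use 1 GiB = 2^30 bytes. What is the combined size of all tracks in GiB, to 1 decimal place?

Track A: 384,000 × 149 × 1 × 2 = 114,432,000 bytes.
Track B: exactly 15 minutes = 900 s; 22,050 × 900 × 2 × 2 = 79,380,000 bytes.
Track C: 17 minutes 39 seconds = 1,059 s; 36,000 × 1,059 × 2 × 2 = 152,496,000 bytes.
Track D: 23 minutes = 1,380 s; 32,000 × 1,380 × 3 × 4 = 529,920,000 bytes.
Track E: exactly 64 minutes = 3,840 s; 352,800 × 3,840 × 3 × 1 = 4,064,256,000 bytes.
Track F: 29 minutes 12 seconds = 1,752 s; 48,000 × 1,752 × 4 × 4 = 1,345,536,000 bytes.
Total = 6,286,020,000 bytes = 5.9 GiB.

5.9 GiB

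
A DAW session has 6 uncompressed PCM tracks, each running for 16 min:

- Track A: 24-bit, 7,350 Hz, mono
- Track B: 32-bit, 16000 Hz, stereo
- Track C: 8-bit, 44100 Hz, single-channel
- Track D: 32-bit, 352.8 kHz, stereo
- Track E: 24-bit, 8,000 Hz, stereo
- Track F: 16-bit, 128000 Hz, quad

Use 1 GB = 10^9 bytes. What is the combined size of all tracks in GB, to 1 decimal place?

3.9 GB

16 min = 960 s.
Track A: 7,350 × 960 × 3 × 1 = 21,168,000 bytes.
Track B: 16,000 × 960 × 4 × 2 = 122,880,000 bytes.
Track C: 44,100 × 960 × 1 × 1 = 42,336,000 bytes.
Track D: 352,800 × 960 × 4 × 2 = 2,709,504,000 bytes.
Track E: 8,000 × 960 × 3 × 2 = 46,080,000 bytes.
Track F: 128,000 × 960 × 2 × 4 = 983,040,000 bytes.
Total = 3,925,008,000 bytes = 3.9 GB.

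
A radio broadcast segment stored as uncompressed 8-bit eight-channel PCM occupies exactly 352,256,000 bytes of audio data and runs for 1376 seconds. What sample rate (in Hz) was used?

Bytes = sample_rate × seconds × bytes_per_sample × channels.
sample_rate = 352,256,000 / (1,376 × 1 × 8) = 352,256,000 / 11,008 = 32,000 Hz.

32,000 Hz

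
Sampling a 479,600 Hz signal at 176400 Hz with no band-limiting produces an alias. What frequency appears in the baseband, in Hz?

49,600 Hz

Nyquist = 176,400/2 = 88,200 Hz; 479,600 Hz exceeds it.
Alias = |479,600 − 3×176,400| = |479,600 − 529,200| = 49,600 Hz.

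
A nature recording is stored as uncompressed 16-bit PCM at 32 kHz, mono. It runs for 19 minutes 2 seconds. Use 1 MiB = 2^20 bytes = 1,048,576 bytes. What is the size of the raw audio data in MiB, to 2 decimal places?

Duration = 19 minutes 2 seconds = 1,142 s.
Bytes = 32,000 samples/s × 1,142 s × 2 bytes/sample × 1 ch = 73,088,000 bytes.
73,088,000 / 1,048,576 = 69.70 MiB.

69.70 MiB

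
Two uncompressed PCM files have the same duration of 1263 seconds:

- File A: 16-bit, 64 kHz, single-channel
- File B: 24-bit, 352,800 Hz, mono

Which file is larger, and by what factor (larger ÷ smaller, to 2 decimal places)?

File B, by a factor of 8.27

File A: 64,000 × 2 × 1 = 128,000 bytes/s.
File B: 352,800 × 3 × 1 = 1,058,400 bytes/s.
File B is larger; ratio = 1,336,759,200 / 161,664,000 = 8.27.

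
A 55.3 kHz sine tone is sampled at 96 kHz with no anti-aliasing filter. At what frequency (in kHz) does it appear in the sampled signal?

40.7 kHz

Nyquist = 96,000/2 = 48,000 Hz; 55,300 Hz exceeds it.
Alias = |55,300 − 1×96,000| = |55,300 − 96,000| = 40,700 Hz = 40.7 kHz.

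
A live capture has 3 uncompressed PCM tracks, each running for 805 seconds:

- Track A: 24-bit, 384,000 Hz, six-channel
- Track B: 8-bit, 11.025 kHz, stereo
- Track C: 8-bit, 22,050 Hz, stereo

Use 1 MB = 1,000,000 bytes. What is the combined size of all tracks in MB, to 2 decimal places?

Track A: 384,000 × 805 × 3 × 6 = 5,564,160,000 bytes.
Track B: 11,025 × 805 × 1 × 2 = 17,750,250 bytes.
Track C: 22,050 × 805 × 1 × 2 = 35,500,500 bytes.
Total = 5,617,410,750 bytes = 5617.41 MB.

5617.41 MB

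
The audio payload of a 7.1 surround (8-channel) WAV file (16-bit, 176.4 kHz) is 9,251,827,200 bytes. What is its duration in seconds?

3,278 seconds

Byte rate = 176,400 × 2 × 8 = 2,822,400 bytes/s.
Duration = 9,251,827,200 / 2,822,400 = 3,278 s.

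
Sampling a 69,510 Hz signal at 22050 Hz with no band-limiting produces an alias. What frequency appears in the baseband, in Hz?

Nyquist = 22,050/2 = 11,025 Hz; 69,510 Hz exceeds it.
Alias = |69,510 − 3×22,050| = |69,510 − 66,150| = 3,360 Hz.

3,360 Hz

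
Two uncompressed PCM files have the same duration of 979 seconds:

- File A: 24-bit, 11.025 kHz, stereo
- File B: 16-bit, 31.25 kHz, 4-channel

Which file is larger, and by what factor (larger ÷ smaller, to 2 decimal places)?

File B, by a factor of 3.78

File A: 11,025 × 3 × 2 = 66,150 bytes/s.
File B: 31,250 × 2 × 4 = 250,000 bytes/s.
File B is larger; ratio = 244,750,000 / 64,760,850 = 3.78.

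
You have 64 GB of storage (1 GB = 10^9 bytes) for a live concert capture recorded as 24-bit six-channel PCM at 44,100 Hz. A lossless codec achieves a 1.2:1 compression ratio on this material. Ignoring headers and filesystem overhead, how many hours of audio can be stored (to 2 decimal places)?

26.87 hours

Uncompressed byte rate = 44,100 × 3 × 6 = 793,800 bytes/s.
After 1.2:1 compression, effective rate ≈ 661500 bytes/s.
Capacity = 64 × 1,000,000,000 = 64,000,000,000 bytes.
64,000,000,000 / effective rate ≈ 96749.81 s → 26.87 hours.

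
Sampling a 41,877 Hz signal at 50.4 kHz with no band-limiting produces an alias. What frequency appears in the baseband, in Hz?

8,523 Hz

Nyquist = 50,400/2 = 25,200 Hz; 41,877 Hz exceeds it.
Alias = |41,877 − 1×50,400| = |41,877 − 50,400| = 8,523 Hz.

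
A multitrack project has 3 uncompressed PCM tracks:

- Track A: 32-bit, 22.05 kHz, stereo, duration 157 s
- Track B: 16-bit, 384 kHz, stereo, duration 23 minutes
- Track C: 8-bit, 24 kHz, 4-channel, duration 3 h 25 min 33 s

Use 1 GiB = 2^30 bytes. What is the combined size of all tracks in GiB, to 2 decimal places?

3.10 GiB

Track A: 22,050 × 157 × 4 × 2 = 27,694,800 bytes.
Track B: 23 minutes = 1,380 s; 384,000 × 1,380 × 2 × 2 = 2,119,680,000 bytes.
Track C: 3 h 25 min 33 s = 12,333 s; 24,000 × 12,333 × 1 × 4 = 1,183,968,000 bytes.
Total = 3,331,342,800 bytes = 3.10 GiB.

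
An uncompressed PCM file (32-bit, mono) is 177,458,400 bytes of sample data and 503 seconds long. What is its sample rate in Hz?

Bytes = sample_rate × seconds × bytes_per_sample × channels.
sample_rate = 177,458,400 / (503 × 4 × 1) = 177,458,400 / 2,012 = 88,200 Hz.

88,200 Hz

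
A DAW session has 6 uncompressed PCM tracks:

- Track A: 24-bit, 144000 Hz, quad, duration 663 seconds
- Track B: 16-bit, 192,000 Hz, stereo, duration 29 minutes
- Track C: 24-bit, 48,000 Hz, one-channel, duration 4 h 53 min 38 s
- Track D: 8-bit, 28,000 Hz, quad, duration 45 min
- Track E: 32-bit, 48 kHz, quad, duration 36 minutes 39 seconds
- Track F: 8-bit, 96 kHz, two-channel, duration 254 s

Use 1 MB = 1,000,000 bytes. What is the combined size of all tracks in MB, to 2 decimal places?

7058.98 MB

Track A: 144,000 × 663 × 3 × 4 = 1,145,664,000 bytes.
Track B: 29 minutes = 1,740 s; 192,000 × 1,740 × 2 × 2 = 1,336,320,000 bytes.
Track C: 4 h 53 min 38 s = 17,618 s; 48,000 × 17,618 × 3 × 1 = 2,536,992,000 bytes.
Track D: 45 min = 2,700 s; 28,000 × 2,700 × 1 × 4 = 302,400,000 bytes.
Track E: 36 minutes 39 seconds = 2,199 s; 48,000 × 2,199 × 4 × 4 = 1,688,832,000 bytes.
Track F: 96,000 × 254 × 1 × 2 = 48,768,000 bytes.
Total = 7,058,976,000 bytes = 7058.98 MB.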